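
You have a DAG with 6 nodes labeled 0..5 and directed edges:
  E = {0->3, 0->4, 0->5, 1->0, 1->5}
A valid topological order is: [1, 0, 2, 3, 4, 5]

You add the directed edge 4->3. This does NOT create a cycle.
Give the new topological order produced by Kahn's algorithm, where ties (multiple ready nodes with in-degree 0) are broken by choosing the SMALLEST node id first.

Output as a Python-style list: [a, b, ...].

Answer: [1, 0, 2, 4, 3, 5]

Derivation:
Old toposort: [1, 0, 2, 3, 4, 5]
Added edge: 4->3
Position of 4 (4) > position of 3 (3). Must reorder: 4 must now come before 3.
Run Kahn's algorithm (break ties by smallest node id):
  initial in-degrees: [1, 0, 0, 2, 1, 2]
  ready (indeg=0): [1, 2]
  pop 1: indeg[0]->0; indeg[5]->1 | ready=[0, 2] | order so far=[1]
  pop 0: indeg[3]->1; indeg[4]->0; indeg[5]->0 | ready=[2, 4, 5] | order so far=[1, 0]
  pop 2: no out-edges | ready=[4, 5] | order so far=[1, 0, 2]
  pop 4: indeg[3]->0 | ready=[3, 5] | order so far=[1, 0, 2, 4]
  pop 3: no out-edges | ready=[5] | order so far=[1, 0, 2, 4, 3]
  pop 5: no out-edges | ready=[] | order so far=[1, 0, 2, 4, 3, 5]
  Result: [1, 0, 2, 4, 3, 5]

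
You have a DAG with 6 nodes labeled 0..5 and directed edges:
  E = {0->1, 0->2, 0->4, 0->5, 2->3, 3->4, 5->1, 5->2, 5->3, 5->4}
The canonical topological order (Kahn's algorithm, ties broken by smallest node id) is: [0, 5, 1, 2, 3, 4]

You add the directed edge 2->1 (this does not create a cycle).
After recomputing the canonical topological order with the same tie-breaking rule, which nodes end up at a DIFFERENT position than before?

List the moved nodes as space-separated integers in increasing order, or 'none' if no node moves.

Old toposort: [0, 5, 1, 2, 3, 4]
Added edge 2->1
Recompute Kahn (smallest-id tiebreak):
  initial in-degrees: [0, 3, 2, 2, 3, 1]
  ready (indeg=0): [0]
  pop 0: indeg[1]->2; indeg[2]->1; indeg[4]->2; indeg[5]->0 | ready=[5] | order so far=[0]
  pop 5: indeg[1]->1; indeg[2]->0; indeg[3]->1; indeg[4]->1 | ready=[2] | order so far=[0, 5]
  pop 2: indeg[1]->0; indeg[3]->0 | ready=[1, 3] | order so far=[0, 5, 2]
  pop 1: no out-edges | ready=[3] | order so far=[0, 5, 2, 1]
  pop 3: indeg[4]->0 | ready=[4] | order so far=[0, 5, 2, 1, 3]
  pop 4: no out-edges | ready=[] | order so far=[0, 5, 2, 1, 3, 4]
New canonical toposort: [0, 5, 2, 1, 3, 4]
Compare positions:
  Node 0: index 0 -> 0 (same)
  Node 1: index 2 -> 3 (moved)
  Node 2: index 3 -> 2 (moved)
  Node 3: index 4 -> 4 (same)
  Node 4: index 5 -> 5 (same)
  Node 5: index 1 -> 1 (same)
Nodes that changed position: 1 2

Answer: 1 2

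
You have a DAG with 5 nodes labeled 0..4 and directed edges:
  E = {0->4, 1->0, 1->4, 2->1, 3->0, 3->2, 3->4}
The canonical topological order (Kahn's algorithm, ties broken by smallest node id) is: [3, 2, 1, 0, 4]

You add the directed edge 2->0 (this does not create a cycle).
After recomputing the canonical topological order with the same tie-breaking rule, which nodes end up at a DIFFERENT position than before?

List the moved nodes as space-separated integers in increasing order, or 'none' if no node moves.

Answer: none

Derivation:
Old toposort: [3, 2, 1, 0, 4]
Added edge 2->0
Recompute Kahn (smallest-id tiebreak):
  initial in-degrees: [3, 1, 1, 0, 3]
  ready (indeg=0): [3]
  pop 3: indeg[0]->2; indeg[2]->0; indeg[4]->2 | ready=[2] | order so far=[3]
  pop 2: indeg[0]->1; indeg[1]->0 | ready=[1] | order so far=[3, 2]
  pop 1: indeg[0]->0; indeg[4]->1 | ready=[0] | order so far=[3, 2, 1]
  pop 0: indeg[4]->0 | ready=[4] | order so far=[3, 2, 1, 0]
  pop 4: no out-edges | ready=[] | order so far=[3, 2, 1, 0, 4]
New canonical toposort: [3, 2, 1, 0, 4]
Compare positions:
  Node 0: index 3 -> 3 (same)
  Node 1: index 2 -> 2 (same)
  Node 2: index 1 -> 1 (same)
  Node 3: index 0 -> 0 (same)
  Node 4: index 4 -> 4 (same)
Nodes that changed position: none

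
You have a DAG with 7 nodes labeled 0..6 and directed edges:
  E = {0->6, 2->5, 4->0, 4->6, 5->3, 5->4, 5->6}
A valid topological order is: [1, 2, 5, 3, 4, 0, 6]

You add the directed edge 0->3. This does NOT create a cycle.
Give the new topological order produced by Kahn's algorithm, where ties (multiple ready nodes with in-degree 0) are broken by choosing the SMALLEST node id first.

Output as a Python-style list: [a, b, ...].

Answer: [1, 2, 5, 4, 0, 3, 6]

Derivation:
Old toposort: [1, 2, 5, 3, 4, 0, 6]
Added edge: 0->3
Position of 0 (5) > position of 3 (3). Must reorder: 0 must now come before 3.
Run Kahn's algorithm (break ties by smallest node id):
  initial in-degrees: [1, 0, 0, 2, 1, 1, 3]
  ready (indeg=0): [1, 2]
  pop 1: no out-edges | ready=[2] | order so far=[1]
  pop 2: indeg[5]->0 | ready=[5] | order so far=[1, 2]
  pop 5: indeg[3]->1; indeg[4]->0; indeg[6]->2 | ready=[4] | order so far=[1, 2, 5]
  pop 4: indeg[0]->0; indeg[6]->1 | ready=[0] | order so far=[1, 2, 5, 4]
  pop 0: indeg[3]->0; indeg[6]->0 | ready=[3, 6] | order so far=[1, 2, 5, 4, 0]
  pop 3: no out-edges | ready=[6] | order so far=[1, 2, 5, 4, 0, 3]
  pop 6: no out-edges | ready=[] | order so far=[1, 2, 5, 4, 0, 3, 6]
  Result: [1, 2, 5, 4, 0, 3, 6]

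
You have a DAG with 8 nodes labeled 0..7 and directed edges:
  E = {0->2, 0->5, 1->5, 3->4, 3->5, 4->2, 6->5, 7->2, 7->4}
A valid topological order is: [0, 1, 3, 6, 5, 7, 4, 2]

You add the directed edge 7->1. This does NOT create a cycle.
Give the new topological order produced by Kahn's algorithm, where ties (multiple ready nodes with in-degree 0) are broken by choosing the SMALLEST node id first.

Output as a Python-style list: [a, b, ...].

Answer: [0, 3, 6, 7, 1, 4, 2, 5]

Derivation:
Old toposort: [0, 1, 3, 6, 5, 7, 4, 2]
Added edge: 7->1
Position of 7 (5) > position of 1 (1). Must reorder: 7 must now come before 1.
Run Kahn's algorithm (break ties by smallest node id):
  initial in-degrees: [0, 1, 3, 0, 2, 4, 0, 0]
  ready (indeg=0): [0, 3, 6, 7]
  pop 0: indeg[2]->2; indeg[5]->3 | ready=[3, 6, 7] | order so far=[0]
  pop 3: indeg[4]->1; indeg[5]->2 | ready=[6, 7] | order so far=[0, 3]
  pop 6: indeg[5]->1 | ready=[7] | order so far=[0, 3, 6]
  pop 7: indeg[1]->0; indeg[2]->1; indeg[4]->0 | ready=[1, 4] | order so far=[0, 3, 6, 7]
  pop 1: indeg[5]->0 | ready=[4, 5] | order so far=[0, 3, 6, 7, 1]
  pop 4: indeg[2]->0 | ready=[2, 5] | order so far=[0, 3, 6, 7, 1, 4]
  pop 2: no out-edges | ready=[5] | order so far=[0, 3, 6, 7, 1, 4, 2]
  pop 5: no out-edges | ready=[] | order so far=[0, 3, 6, 7, 1, 4, 2, 5]
  Result: [0, 3, 6, 7, 1, 4, 2, 5]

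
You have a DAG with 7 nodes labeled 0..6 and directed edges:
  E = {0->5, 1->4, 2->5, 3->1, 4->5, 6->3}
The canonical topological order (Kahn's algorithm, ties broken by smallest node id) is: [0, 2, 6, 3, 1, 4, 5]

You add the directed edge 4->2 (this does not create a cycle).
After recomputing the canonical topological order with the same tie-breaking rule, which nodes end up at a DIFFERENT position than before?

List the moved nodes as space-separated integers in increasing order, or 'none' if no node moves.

Answer: 1 2 3 4 6

Derivation:
Old toposort: [0, 2, 6, 3, 1, 4, 5]
Added edge 4->2
Recompute Kahn (smallest-id tiebreak):
  initial in-degrees: [0, 1, 1, 1, 1, 3, 0]
  ready (indeg=0): [0, 6]
  pop 0: indeg[5]->2 | ready=[6] | order so far=[0]
  pop 6: indeg[3]->0 | ready=[3] | order so far=[0, 6]
  pop 3: indeg[1]->0 | ready=[1] | order so far=[0, 6, 3]
  pop 1: indeg[4]->0 | ready=[4] | order so far=[0, 6, 3, 1]
  pop 4: indeg[2]->0; indeg[5]->1 | ready=[2] | order so far=[0, 6, 3, 1, 4]
  pop 2: indeg[5]->0 | ready=[5] | order so far=[0, 6, 3, 1, 4, 2]
  pop 5: no out-edges | ready=[] | order so far=[0, 6, 3, 1, 4, 2, 5]
New canonical toposort: [0, 6, 3, 1, 4, 2, 5]
Compare positions:
  Node 0: index 0 -> 0 (same)
  Node 1: index 4 -> 3 (moved)
  Node 2: index 1 -> 5 (moved)
  Node 3: index 3 -> 2 (moved)
  Node 4: index 5 -> 4 (moved)
  Node 5: index 6 -> 6 (same)
  Node 6: index 2 -> 1 (moved)
Nodes that changed position: 1 2 3 4 6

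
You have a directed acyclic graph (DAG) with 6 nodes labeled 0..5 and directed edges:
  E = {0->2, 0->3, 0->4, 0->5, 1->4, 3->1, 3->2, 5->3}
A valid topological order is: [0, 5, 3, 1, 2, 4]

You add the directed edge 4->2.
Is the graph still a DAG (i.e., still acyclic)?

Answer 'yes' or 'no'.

Answer: yes

Derivation:
Given toposort: [0, 5, 3, 1, 2, 4]
Position of 4: index 5; position of 2: index 4
New edge 4->2: backward (u after v in old order)
Backward edge: old toposort is now invalid. Check if this creates a cycle.
Does 2 already reach 4? Reachable from 2: [2]. NO -> still a DAG (reorder needed).
Still a DAG? yes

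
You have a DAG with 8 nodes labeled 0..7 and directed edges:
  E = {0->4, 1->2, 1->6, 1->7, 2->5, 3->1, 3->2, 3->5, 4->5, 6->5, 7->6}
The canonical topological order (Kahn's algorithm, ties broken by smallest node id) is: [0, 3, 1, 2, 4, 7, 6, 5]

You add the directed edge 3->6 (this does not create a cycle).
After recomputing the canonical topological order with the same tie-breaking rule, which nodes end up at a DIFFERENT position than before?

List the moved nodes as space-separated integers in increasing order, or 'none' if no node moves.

Old toposort: [0, 3, 1, 2, 4, 7, 6, 5]
Added edge 3->6
Recompute Kahn (smallest-id tiebreak):
  initial in-degrees: [0, 1, 2, 0, 1, 4, 3, 1]
  ready (indeg=0): [0, 3]
  pop 0: indeg[4]->0 | ready=[3, 4] | order so far=[0]
  pop 3: indeg[1]->0; indeg[2]->1; indeg[5]->3; indeg[6]->2 | ready=[1, 4] | order so far=[0, 3]
  pop 1: indeg[2]->0; indeg[6]->1; indeg[7]->0 | ready=[2, 4, 7] | order so far=[0, 3, 1]
  pop 2: indeg[5]->2 | ready=[4, 7] | order so far=[0, 3, 1, 2]
  pop 4: indeg[5]->1 | ready=[7] | order so far=[0, 3, 1, 2, 4]
  pop 7: indeg[6]->0 | ready=[6] | order so far=[0, 3, 1, 2, 4, 7]
  pop 6: indeg[5]->0 | ready=[5] | order so far=[0, 3, 1, 2, 4, 7, 6]
  pop 5: no out-edges | ready=[] | order so far=[0, 3, 1, 2, 4, 7, 6, 5]
New canonical toposort: [0, 3, 1, 2, 4, 7, 6, 5]
Compare positions:
  Node 0: index 0 -> 0 (same)
  Node 1: index 2 -> 2 (same)
  Node 2: index 3 -> 3 (same)
  Node 3: index 1 -> 1 (same)
  Node 4: index 4 -> 4 (same)
  Node 5: index 7 -> 7 (same)
  Node 6: index 6 -> 6 (same)
  Node 7: index 5 -> 5 (same)
Nodes that changed position: none

Answer: none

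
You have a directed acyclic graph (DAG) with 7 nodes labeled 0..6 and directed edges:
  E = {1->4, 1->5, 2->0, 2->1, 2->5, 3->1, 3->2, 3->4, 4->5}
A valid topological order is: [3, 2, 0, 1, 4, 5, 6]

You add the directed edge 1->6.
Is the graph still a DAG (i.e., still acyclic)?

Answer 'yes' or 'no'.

Given toposort: [3, 2, 0, 1, 4, 5, 6]
Position of 1: index 3; position of 6: index 6
New edge 1->6: forward
Forward edge: respects the existing order. Still a DAG, same toposort still valid.
Still a DAG? yes

Answer: yes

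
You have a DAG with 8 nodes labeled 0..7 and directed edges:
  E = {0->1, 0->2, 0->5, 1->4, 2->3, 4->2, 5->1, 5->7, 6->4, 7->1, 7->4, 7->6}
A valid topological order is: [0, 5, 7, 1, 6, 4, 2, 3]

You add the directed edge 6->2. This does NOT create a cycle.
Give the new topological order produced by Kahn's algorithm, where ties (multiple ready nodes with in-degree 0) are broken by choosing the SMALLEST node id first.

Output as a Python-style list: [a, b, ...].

Old toposort: [0, 5, 7, 1, 6, 4, 2, 3]
Added edge: 6->2
Position of 6 (4) < position of 2 (6). Old order still valid.
Run Kahn's algorithm (break ties by smallest node id):
  initial in-degrees: [0, 3, 3, 1, 3, 1, 1, 1]
  ready (indeg=0): [0]
  pop 0: indeg[1]->2; indeg[2]->2; indeg[5]->0 | ready=[5] | order so far=[0]
  pop 5: indeg[1]->1; indeg[7]->0 | ready=[7] | order so far=[0, 5]
  pop 7: indeg[1]->0; indeg[4]->2; indeg[6]->0 | ready=[1, 6] | order so far=[0, 5, 7]
  pop 1: indeg[4]->1 | ready=[6] | order so far=[0, 5, 7, 1]
  pop 6: indeg[2]->1; indeg[4]->0 | ready=[4] | order so far=[0, 5, 7, 1, 6]
  pop 4: indeg[2]->0 | ready=[2] | order so far=[0, 5, 7, 1, 6, 4]
  pop 2: indeg[3]->0 | ready=[3] | order so far=[0, 5, 7, 1, 6, 4, 2]
  pop 3: no out-edges | ready=[] | order so far=[0, 5, 7, 1, 6, 4, 2, 3]
  Result: [0, 5, 7, 1, 6, 4, 2, 3]

Answer: [0, 5, 7, 1, 6, 4, 2, 3]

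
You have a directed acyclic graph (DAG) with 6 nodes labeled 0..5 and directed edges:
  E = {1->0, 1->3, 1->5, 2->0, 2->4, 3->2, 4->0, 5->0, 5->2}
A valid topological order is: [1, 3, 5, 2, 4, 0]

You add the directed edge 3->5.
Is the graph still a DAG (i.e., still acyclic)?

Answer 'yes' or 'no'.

Given toposort: [1, 3, 5, 2, 4, 0]
Position of 3: index 1; position of 5: index 2
New edge 3->5: forward
Forward edge: respects the existing order. Still a DAG, same toposort still valid.
Still a DAG? yes

Answer: yes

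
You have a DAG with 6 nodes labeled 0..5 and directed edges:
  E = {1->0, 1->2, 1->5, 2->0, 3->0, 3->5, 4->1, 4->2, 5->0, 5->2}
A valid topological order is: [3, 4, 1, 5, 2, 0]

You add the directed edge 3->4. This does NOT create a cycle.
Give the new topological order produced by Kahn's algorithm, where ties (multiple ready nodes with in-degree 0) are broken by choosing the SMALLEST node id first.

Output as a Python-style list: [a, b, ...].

Old toposort: [3, 4, 1, 5, 2, 0]
Added edge: 3->4
Position of 3 (0) < position of 4 (1). Old order still valid.
Run Kahn's algorithm (break ties by smallest node id):
  initial in-degrees: [4, 1, 3, 0, 1, 2]
  ready (indeg=0): [3]
  pop 3: indeg[0]->3; indeg[4]->0; indeg[5]->1 | ready=[4] | order so far=[3]
  pop 4: indeg[1]->0; indeg[2]->2 | ready=[1] | order so far=[3, 4]
  pop 1: indeg[0]->2; indeg[2]->1; indeg[5]->0 | ready=[5] | order so far=[3, 4, 1]
  pop 5: indeg[0]->1; indeg[2]->0 | ready=[2] | order so far=[3, 4, 1, 5]
  pop 2: indeg[0]->0 | ready=[0] | order so far=[3, 4, 1, 5, 2]
  pop 0: no out-edges | ready=[] | order so far=[3, 4, 1, 5, 2, 0]
  Result: [3, 4, 1, 5, 2, 0]

Answer: [3, 4, 1, 5, 2, 0]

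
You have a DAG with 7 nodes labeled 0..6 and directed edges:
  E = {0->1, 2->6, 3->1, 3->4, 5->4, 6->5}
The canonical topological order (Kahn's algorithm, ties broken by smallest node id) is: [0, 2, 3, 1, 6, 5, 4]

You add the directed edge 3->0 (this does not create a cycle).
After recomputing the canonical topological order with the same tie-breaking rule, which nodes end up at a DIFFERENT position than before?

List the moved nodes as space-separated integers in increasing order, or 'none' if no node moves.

Old toposort: [0, 2, 3, 1, 6, 5, 4]
Added edge 3->0
Recompute Kahn (smallest-id tiebreak):
  initial in-degrees: [1, 2, 0, 0, 2, 1, 1]
  ready (indeg=0): [2, 3]
  pop 2: indeg[6]->0 | ready=[3, 6] | order so far=[2]
  pop 3: indeg[0]->0; indeg[1]->1; indeg[4]->1 | ready=[0, 6] | order so far=[2, 3]
  pop 0: indeg[1]->0 | ready=[1, 6] | order so far=[2, 3, 0]
  pop 1: no out-edges | ready=[6] | order so far=[2, 3, 0, 1]
  pop 6: indeg[5]->0 | ready=[5] | order so far=[2, 3, 0, 1, 6]
  pop 5: indeg[4]->0 | ready=[4] | order so far=[2, 3, 0, 1, 6, 5]
  pop 4: no out-edges | ready=[] | order so far=[2, 3, 0, 1, 6, 5, 4]
New canonical toposort: [2, 3, 0, 1, 6, 5, 4]
Compare positions:
  Node 0: index 0 -> 2 (moved)
  Node 1: index 3 -> 3 (same)
  Node 2: index 1 -> 0 (moved)
  Node 3: index 2 -> 1 (moved)
  Node 4: index 6 -> 6 (same)
  Node 5: index 5 -> 5 (same)
  Node 6: index 4 -> 4 (same)
Nodes that changed position: 0 2 3

Answer: 0 2 3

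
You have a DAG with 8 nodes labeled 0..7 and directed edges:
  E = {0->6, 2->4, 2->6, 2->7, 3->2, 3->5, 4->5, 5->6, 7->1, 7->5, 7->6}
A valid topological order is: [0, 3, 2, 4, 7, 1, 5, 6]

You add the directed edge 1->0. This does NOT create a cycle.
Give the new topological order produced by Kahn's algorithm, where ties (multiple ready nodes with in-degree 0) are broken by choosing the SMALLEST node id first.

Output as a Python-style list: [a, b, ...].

Old toposort: [0, 3, 2, 4, 7, 1, 5, 6]
Added edge: 1->0
Position of 1 (5) > position of 0 (0). Must reorder: 1 must now come before 0.
Run Kahn's algorithm (break ties by smallest node id):
  initial in-degrees: [1, 1, 1, 0, 1, 3, 4, 1]
  ready (indeg=0): [3]
  pop 3: indeg[2]->0; indeg[5]->2 | ready=[2] | order so far=[3]
  pop 2: indeg[4]->0; indeg[6]->3; indeg[7]->0 | ready=[4, 7] | order so far=[3, 2]
  pop 4: indeg[5]->1 | ready=[7] | order so far=[3, 2, 4]
  pop 7: indeg[1]->0; indeg[5]->0; indeg[6]->2 | ready=[1, 5] | order so far=[3, 2, 4, 7]
  pop 1: indeg[0]->0 | ready=[0, 5] | order so far=[3, 2, 4, 7, 1]
  pop 0: indeg[6]->1 | ready=[5] | order so far=[3, 2, 4, 7, 1, 0]
  pop 5: indeg[6]->0 | ready=[6] | order so far=[3, 2, 4, 7, 1, 0, 5]
  pop 6: no out-edges | ready=[] | order so far=[3, 2, 4, 7, 1, 0, 5, 6]
  Result: [3, 2, 4, 7, 1, 0, 5, 6]

Answer: [3, 2, 4, 7, 1, 0, 5, 6]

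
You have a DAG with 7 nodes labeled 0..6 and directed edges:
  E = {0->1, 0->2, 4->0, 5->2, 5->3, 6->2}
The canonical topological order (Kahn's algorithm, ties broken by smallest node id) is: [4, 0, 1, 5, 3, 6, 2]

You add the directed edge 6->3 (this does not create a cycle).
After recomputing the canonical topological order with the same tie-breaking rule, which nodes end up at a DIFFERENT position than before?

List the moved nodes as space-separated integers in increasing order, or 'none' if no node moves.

Answer: 2 3 6

Derivation:
Old toposort: [4, 0, 1, 5, 3, 6, 2]
Added edge 6->3
Recompute Kahn (smallest-id tiebreak):
  initial in-degrees: [1, 1, 3, 2, 0, 0, 0]
  ready (indeg=0): [4, 5, 6]
  pop 4: indeg[0]->0 | ready=[0, 5, 6] | order so far=[4]
  pop 0: indeg[1]->0; indeg[2]->2 | ready=[1, 5, 6] | order so far=[4, 0]
  pop 1: no out-edges | ready=[5, 6] | order so far=[4, 0, 1]
  pop 5: indeg[2]->1; indeg[3]->1 | ready=[6] | order so far=[4, 0, 1, 5]
  pop 6: indeg[2]->0; indeg[3]->0 | ready=[2, 3] | order so far=[4, 0, 1, 5, 6]
  pop 2: no out-edges | ready=[3] | order so far=[4, 0, 1, 5, 6, 2]
  pop 3: no out-edges | ready=[] | order so far=[4, 0, 1, 5, 6, 2, 3]
New canonical toposort: [4, 0, 1, 5, 6, 2, 3]
Compare positions:
  Node 0: index 1 -> 1 (same)
  Node 1: index 2 -> 2 (same)
  Node 2: index 6 -> 5 (moved)
  Node 3: index 4 -> 6 (moved)
  Node 4: index 0 -> 0 (same)
  Node 5: index 3 -> 3 (same)
  Node 6: index 5 -> 4 (moved)
Nodes that changed position: 2 3 6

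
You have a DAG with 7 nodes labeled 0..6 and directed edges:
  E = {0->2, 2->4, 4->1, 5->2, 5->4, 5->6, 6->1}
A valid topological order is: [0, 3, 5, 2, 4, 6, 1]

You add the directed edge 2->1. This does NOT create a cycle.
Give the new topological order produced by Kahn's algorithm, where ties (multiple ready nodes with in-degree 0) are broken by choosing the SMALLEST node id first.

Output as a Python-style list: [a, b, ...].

Old toposort: [0, 3, 5, 2, 4, 6, 1]
Added edge: 2->1
Position of 2 (3) < position of 1 (6). Old order still valid.
Run Kahn's algorithm (break ties by smallest node id):
  initial in-degrees: [0, 3, 2, 0, 2, 0, 1]
  ready (indeg=0): [0, 3, 5]
  pop 0: indeg[2]->1 | ready=[3, 5] | order so far=[0]
  pop 3: no out-edges | ready=[5] | order so far=[0, 3]
  pop 5: indeg[2]->0; indeg[4]->1; indeg[6]->0 | ready=[2, 6] | order so far=[0, 3, 5]
  pop 2: indeg[1]->2; indeg[4]->0 | ready=[4, 6] | order so far=[0, 3, 5, 2]
  pop 4: indeg[1]->1 | ready=[6] | order so far=[0, 3, 5, 2, 4]
  pop 6: indeg[1]->0 | ready=[1] | order so far=[0, 3, 5, 2, 4, 6]
  pop 1: no out-edges | ready=[] | order so far=[0, 3, 5, 2, 4, 6, 1]
  Result: [0, 3, 5, 2, 4, 6, 1]

Answer: [0, 3, 5, 2, 4, 6, 1]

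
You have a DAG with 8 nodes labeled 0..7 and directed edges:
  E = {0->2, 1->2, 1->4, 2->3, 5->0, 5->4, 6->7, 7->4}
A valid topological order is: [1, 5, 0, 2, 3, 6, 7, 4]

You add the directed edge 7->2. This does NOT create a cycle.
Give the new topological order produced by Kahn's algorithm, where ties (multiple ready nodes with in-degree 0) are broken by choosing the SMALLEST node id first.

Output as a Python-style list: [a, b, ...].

Answer: [1, 5, 0, 6, 7, 2, 3, 4]

Derivation:
Old toposort: [1, 5, 0, 2, 3, 6, 7, 4]
Added edge: 7->2
Position of 7 (6) > position of 2 (3). Must reorder: 7 must now come before 2.
Run Kahn's algorithm (break ties by smallest node id):
  initial in-degrees: [1, 0, 3, 1, 3, 0, 0, 1]
  ready (indeg=0): [1, 5, 6]
  pop 1: indeg[2]->2; indeg[4]->2 | ready=[5, 6] | order so far=[1]
  pop 5: indeg[0]->0; indeg[4]->1 | ready=[0, 6] | order so far=[1, 5]
  pop 0: indeg[2]->1 | ready=[6] | order so far=[1, 5, 0]
  pop 6: indeg[7]->0 | ready=[7] | order so far=[1, 5, 0, 6]
  pop 7: indeg[2]->0; indeg[4]->0 | ready=[2, 4] | order so far=[1, 5, 0, 6, 7]
  pop 2: indeg[3]->0 | ready=[3, 4] | order so far=[1, 5, 0, 6, 7, 2]
  pop 3: no out-edges | ready=[4] | order so far=[1, 5, 0, 6, 7, 2, 3]
  pop 4: no out-edges | ready=[] | order so far=[1, 5, 0, 6, 7, 2, 3, 4]
  Result: [1, 5, 0, 6, 7, 2, 3, 4]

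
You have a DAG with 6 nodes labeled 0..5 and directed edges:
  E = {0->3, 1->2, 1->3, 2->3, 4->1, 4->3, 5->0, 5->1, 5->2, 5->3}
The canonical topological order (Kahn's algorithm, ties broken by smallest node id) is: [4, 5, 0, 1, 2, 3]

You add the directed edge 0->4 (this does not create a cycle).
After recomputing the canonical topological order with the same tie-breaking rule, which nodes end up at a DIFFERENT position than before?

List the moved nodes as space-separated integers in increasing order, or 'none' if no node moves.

Answer: 0 4 5

Derivation:
Old toposort: [4, 5, 0, 1, 2, 3]
Added edge 0->4
Recompute Kahn (smallest-id tiebreak):
  initial in-degrees: [1, 2, 2, 5, 1, 0]
  ready (indeg=0): [5]
  pop 5: indeg[0]->0; indeg[1]->1; indeg[2]->1; indeg[3]->4 | ready=[0] | order so far=[5]
  pop 0: indeg[3]->3; indeg[4]->0 | ready=[4] | order so far=[5, 0]
  pop 4: indeg[1]->0; indeg[3]->2 | ready=[1] | order so far=[5, 0, 4]
  pop 1: indeg[2]->0; indeg[3]->1 | ready=[2] | order so far=[5, 0, 4, 1]
  pop 2: indeg[3]->0 | ready=[3] | order so far=[5, 0, 4, 1, 2]
  pop 3: no out-edges | ready=[] | order so far=[5, 0, 4, 1, 2, 3]
New canonical toposort: [5, 0, 4, 1, 2, 3]
Compare positions:
  Node 0: index 2 -> 1 (moved)
  Node 1: index 3 -> 3 (same)
  Node 2: index 4 -> 4 (same)
  Node 3: index 5 -> 5 (same)
  Node 4: index 0 -> 2 (moved)
  Node 5: index 1 -> 0 (moved)
Nodes that changed position: 0 4 5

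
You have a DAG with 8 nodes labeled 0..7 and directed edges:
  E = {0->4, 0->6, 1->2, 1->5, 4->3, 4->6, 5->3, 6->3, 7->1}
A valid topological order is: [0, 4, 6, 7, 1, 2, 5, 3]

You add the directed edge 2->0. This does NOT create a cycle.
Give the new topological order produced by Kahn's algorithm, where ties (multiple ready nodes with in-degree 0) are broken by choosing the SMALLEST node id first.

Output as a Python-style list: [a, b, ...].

Answer: [7, 1, 2, 0, 4, 5, 6, 3]

Derivation:
Old toposort: [0, 4, 6, 7, 1, 2, 5, 3]
Added edge: 2->0
Position of 2 (5) > position of 0 (0). Must reorder: 2 must now come before 0.
Run Kahn's algorithm (break ties by smallest node id):
  initial in-degrees: [1, 1, 1, 3, 1, 1, 2, 0]
  ready (indeg=0): [7]
  pop 7: indeg[1]->0 | ready=[1] | order so far=[7]
  pop 1: indeg[2]->0; indeg[5]->0 | ready=[2, 5] | order so far=[7, 1]
  pop 2: indeg[0]->0 | ready=[0, 5] | order so far=[7, 1, 2]
  pop 0: indeg[4]->0; indeg[6]->1 | ready=[4, 5] | order so far=[7, 1, 2, 0]
  pop 4: indeg[3]->2; indeg[6]->0 | ready=[5, 6] | order so far=[7, 1, 2, 0, 4]
  pop 5: indeg[3]->1 | ready=[6] | order so far=[7, 1, 2, 0, 4, 5]
  pop 6: indeg[3]->0 | ready=[3] | order so far=[7, 1, 2, 0, 4, 5, 6]
  pop 3: no out-edges | ready=[] | order so far=[7, 1, 2, 0, 4, 5, 6, 3]
  Result: [7, 1, 2, 0, 4, 5, 6, 3]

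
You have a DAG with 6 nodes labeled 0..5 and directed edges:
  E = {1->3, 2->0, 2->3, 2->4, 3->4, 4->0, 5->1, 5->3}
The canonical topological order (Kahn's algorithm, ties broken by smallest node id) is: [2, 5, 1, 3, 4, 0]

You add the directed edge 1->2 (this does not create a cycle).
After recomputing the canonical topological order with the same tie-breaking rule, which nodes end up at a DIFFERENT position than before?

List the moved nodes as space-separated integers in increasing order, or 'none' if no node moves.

Answer: 1 2 5

Derivation:
Old toposort: [2, 5, 1, 3, 4, 0]
Added edge 1->2
Recompute Kahn (smallest-id tiebreak):
  initial in-degrees: [2, 1, 1, 3, 2, 0]
  ready (indeg=0): [5]
  pop 5: indeg[1]->0; indeg[3]->2 | ready=[1] | order so far=[5]
  pop 1: indeg[2]->0; indeg[3]->1 | ready=[2] | order so far=[5, 1]
  pop 2: indeg[0]->1; indeg[3]->0; indeg[4]->1 | ready=[3] | order so far=[5, 1, 2]
  pop 3: indeg[4]->0 | ready=[4] | order so far=[5, 1, 2, 3]
  pop 4: indeg[0]->0 | ready=[0] | order so far=[5, 1, 2, 3, 4]
  pop 0: no out-edges | ready=[] | order so far=[5, 1, 2, 3, 4, 0]
New canonical toposort: [5, 1, 2, 3, 4, 0]
Compare positions:
  Node 0: index 5 -> 5 (same)
  Node 1: index 2 -> 1 (moved)
  Node 2: index 0 -> 2 (moved)
  Node 3: index 3 -> 3 (same)
  Node 4: index 4 -> 4 (same)
  Node 5: index 1 -> 0 (moved)
Nodes that changed position: 1 2 5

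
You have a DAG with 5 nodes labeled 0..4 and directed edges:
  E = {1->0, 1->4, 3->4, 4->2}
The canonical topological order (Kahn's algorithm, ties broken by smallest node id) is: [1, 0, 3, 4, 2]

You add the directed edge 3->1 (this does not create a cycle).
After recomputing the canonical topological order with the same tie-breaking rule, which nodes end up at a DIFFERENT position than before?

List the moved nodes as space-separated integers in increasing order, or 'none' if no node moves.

Old toposort: [1, 0, 3, 4, 2]
Added edge 3->1
Recompute Kahn (smallest-id tiebreak):
  initial in-degrees: [1, 1, 1, 0, 2]
  ready (indeg=0): [3]
  pop 3: indeg[1]->0; indeg[4]->1 | ready=[1] | order so far=[3]
  pop 1: indeg[0]->0; indeg[4]->0 | ready=[0, 4] | order so far=[3, 1]
  pop 0: no out-edges | ready=[4] | order so far=[3, 1, 0]
  pop 4: indeg[2]->0 | ready=[2] | order so far=[3, 1, 0, 4]
  pop 2: no out-edges | ready=[] | order so far=[3, 1, 0, 4, 2]
New canonical toposort: [3, 1, 0, 4, 2]
Compare positions:
  Node 0: index 1 -> 2 (moved)
  Node 1: index 0 -> 1 (moved)
  Node 2: index 4 -> 4 (same)
  Node 3: index 2 -> 0 (moved)
  Node 4: index 3 -> 3 (same)
Nodes that changed position: 0 1 3

Answer: 0 1 3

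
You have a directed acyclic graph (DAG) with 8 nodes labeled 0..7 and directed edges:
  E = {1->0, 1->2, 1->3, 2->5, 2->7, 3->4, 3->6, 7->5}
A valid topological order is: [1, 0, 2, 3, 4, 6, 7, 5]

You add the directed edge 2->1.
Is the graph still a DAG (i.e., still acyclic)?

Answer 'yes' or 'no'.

Given toposort: [1, 0, 2, 3, 4, 6, 7, 5]
Position of 2: index 2; position of 1: index 0
New edge 2->1: backward (u after v in old order)
Backward edge: old toposort is now invalid. Check if this creates a cycle.
Does 1 already reach 2? Reachable from 1: [0, 1, 2, 3, 4, 5, 6, 7]. YES -> cycle!
Still a DAG? no

Answer: no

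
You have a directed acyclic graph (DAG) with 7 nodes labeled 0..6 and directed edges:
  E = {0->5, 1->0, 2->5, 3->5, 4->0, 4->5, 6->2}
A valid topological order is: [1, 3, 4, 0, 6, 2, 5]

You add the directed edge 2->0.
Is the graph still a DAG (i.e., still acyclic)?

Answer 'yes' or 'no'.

Given toposort: [1, 3, 4, 0, 6, 2, 5]
Position of 2: index 5; position of 0: index 3
New edge 2->0: backward (u after v in old order)
Backward edge: old toposort is now invalid. Check if this creates a cycle.
Does 0 already reach 2? Reachable from 0: [0, 5]. NO -> still a DAG (reorder needed).
Still a DAG? yes

Answer: yes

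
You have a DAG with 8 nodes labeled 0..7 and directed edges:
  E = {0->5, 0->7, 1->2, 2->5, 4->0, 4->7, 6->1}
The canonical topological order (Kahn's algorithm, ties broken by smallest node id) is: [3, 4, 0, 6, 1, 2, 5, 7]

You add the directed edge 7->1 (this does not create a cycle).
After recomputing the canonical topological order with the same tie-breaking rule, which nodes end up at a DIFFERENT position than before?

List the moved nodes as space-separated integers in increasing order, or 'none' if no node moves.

Old toposort: [3, 4, 0, 6, 1, 2, 5, 7]
Added edge 7->1
Recompute Kahn (smallest-id tiebreak):
  initial in-degrees: [1, 2, 1, 0, 0, 2, 0, 2]
  ready (indeg=0): [3, 4, 6]
  pop 3: no out-edges | ready=[4, 6] | order so far=[3]
  pop 4: indeg[0]->0; indeg[7]->1 | ready=[0, 6] | order so far=[3, 4]
  pop 0: indeg[5]->1; indeg[7]->0 | ready=[6, 7] | order so far=[3, 4, 0]
  pop 6: indeg[1]->1 | ready=[7] | order so far=[3, 4, 0, 6]
  pop 7: indeg[1]->0 | ready=[1] | order so far=[3, 4, 0, 6, 7]
  pop 1: indeg[2]->0 | ready=[2] | order so far=[3, 4, 0, 6, 7, 1]
  pop 2: indeg[5]->0 | ready=[5] | order so far=[3, 4, 0, 6, 7, 1, 2]
  pop 5: no out-edges | ready=[] | order so far=[3, 4, 0, 6, 7, 1, 2, 5]
New canonical toposort: [3, 4, 0, 6, 7, 1, 2, 5]
Compare positions:
  Node 0: index 2 -> 2 (same)
  Node 1: index 4 -> 5 (moved)
  Node 2: index 5 -> 6 (moved)
  Node 3: index 0 -> 0 (same)
  Node 4: index 1 -> 1 (same)
  Node 5: index 6 -> 7 (moved)
  Node 6: index 3 -> 3 (same)
  Node 7: index 7 -> 4 (moved)
Nodes that changed position: 1 2 5 7

Answer: 1 2 5 7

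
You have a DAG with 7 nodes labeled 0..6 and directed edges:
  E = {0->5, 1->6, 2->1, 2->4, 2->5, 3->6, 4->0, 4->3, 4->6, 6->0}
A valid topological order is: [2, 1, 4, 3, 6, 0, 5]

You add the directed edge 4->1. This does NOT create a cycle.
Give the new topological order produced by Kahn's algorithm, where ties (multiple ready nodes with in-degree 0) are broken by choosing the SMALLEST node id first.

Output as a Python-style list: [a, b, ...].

Old toposort: [2, 1, 4, 3, 6, 0, 5]
Added edge: 4->1
Position of 4 (2) > position of 1 (1). Must reorder: 4 must now come before 1.
Run Kahn's algorithm (break ties by smallest node id):
  initial in-degrees: [2, 2, 0, 1, 1, 2, 3]
  ready (indeg=0): [2]
  pop 2: indeg[1]->1; indeg[4]->0; indeg[5]->1 | ready=[4] | order so far=[2]
  pop 4: indeg[0]->1; indeg[1]->0; indeg[3]->0; indeg[6]->2 | ready=[1, 3] | order so far=[2, 4]
  pop 1: indeg[6]->1 | ready=[3] | order so far=[2, 4, 1]
  pop 3: indeg[6]->0 | ready=[6] | order so far=[2, 4, 1, 3]
  pop 6: indeg[0]->0 | ready=[0] | order so far=[2, 4, 1, 3, 6]
  pop 0: indeg[5]->0 | ready=[5] | order so far=[2, 4, 1, 3, 6, 0]
  pop 5: no out-edges | ready=[] | order so far=[2, 4, 1, 3, 6, 0, 5]
  Result: [2, 4, 1, 3, 6, 0, 5]

Answer: [2, 4, 1, 3, 6, 0, 5]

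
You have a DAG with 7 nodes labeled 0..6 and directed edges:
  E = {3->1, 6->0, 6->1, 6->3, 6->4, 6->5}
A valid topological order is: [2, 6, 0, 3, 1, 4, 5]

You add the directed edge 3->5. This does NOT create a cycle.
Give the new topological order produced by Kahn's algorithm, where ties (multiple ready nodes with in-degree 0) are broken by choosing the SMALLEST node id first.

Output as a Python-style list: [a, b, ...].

Answer: [2, 6, 0, 3, 1, 4, 5]

Derivation:
Old toposort: [2, 6, 0, 3, 1, 4, 5]
Added edge: 3->5
Position of 3 (3) < position of 5 (6). Old order still valid.
Run Kahn's algorithm (break ties by smallest node id):
  initial in-degrees: [1, 2, 0, 1, 1, 2, 0]
  ready (indeg=0): [2, 6]
  pop 2: no out-edges | ready=[6] | order so far=[2]
  pop 6: indeg[0]->0; indeg[1]->1; indeg[3]->0; indeg[4]->0; indeg[5]->1 | ready=[0, 3, 4] | order so far=[2, 6]
  pop 0: no out-edges | ready=[3, 4] | order so far=[2, 6, 0]
  pop 3: indeg[1]->0; indeg[5]->0 | ready=[1, 4, 5] | order so far=[2, 6, 0, 3]
  pop 1: no out-edges | ready=[4, 5] | order so far=[2, 6, 0, 3, 1]
  pop 4: no out-edges | ready=[5] | order so far=[2, 6, 0, 3, 1, 4]
  pop 5: no out-edges | ready=[] | order so far=[2, 6, 0, 3, 1, 4, 5]
  Result: [2, 6, 0, 3, 1, 4, 5]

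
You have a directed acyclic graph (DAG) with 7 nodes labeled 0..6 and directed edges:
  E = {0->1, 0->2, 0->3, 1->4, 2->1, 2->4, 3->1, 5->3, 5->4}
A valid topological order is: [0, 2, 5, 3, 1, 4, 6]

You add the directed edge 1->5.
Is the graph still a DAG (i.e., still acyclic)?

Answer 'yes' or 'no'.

Given toposort: [0, 2, 5, 3, 1, 4, 6]
Position of 1: index 4; position of 5: index 2
New edge 1->5: backward (u after v in old order)
Backward edge: old toposort is now invalid. Check if this creates a cycle.
Does 5 already reach 1? Reachable from 5: [1, 3, 4, 5]. YES -> cycle!
Still a DAG? no

Answer: no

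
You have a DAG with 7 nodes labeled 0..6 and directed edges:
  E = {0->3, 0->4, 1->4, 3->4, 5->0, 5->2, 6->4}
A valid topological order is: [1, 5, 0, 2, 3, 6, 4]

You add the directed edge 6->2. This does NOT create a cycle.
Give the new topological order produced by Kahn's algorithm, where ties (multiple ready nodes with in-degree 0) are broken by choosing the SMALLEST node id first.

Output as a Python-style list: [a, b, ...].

Old toposort: [1, 5, 0, 2, 3, 6, 4]
Added edge: 6->2
Position of 6 (5) > position of 2 (3). Must reorder: 6 must now come before 2.
Run Kahn's algorithm (break ties by smallest node id):
  initial in-degrees: [1, 0, 2, 1, 4, 0, 0]
  ready (indeg=0): [1, 5, 6]
  pop 1: indeg[4]->3 | ready=[5, 6] | order so far=[1]
  pop 5: indeg[0]->0; indeg[2]->1 | ready=[0, 6] | order so far=[1, 5]
  pop 0: indeg[3]->0; indeg[4]->2 | ready=[3, 6] | order so far=[1, 5, 0]
  pop 3: indeg[4]->1 | ready=[6] | order so far=[1, 5, 0, 3]
  pop 6: indeg[2]->0; indeg[4]->0 | ready=[2, 4] | order so far=[1, 5, 0, 3, 6]
  pop 2: no out-edges | ready=[4] | order so far=[1, 5, 0, 3, 6, 2]
  pop 4: no out-edges | ready=[] | order so far=[1, 5, 0, 3, 6, 2, 4]
  Result: [1, 5, 0, 3, 6, 2, 4]

Answer: [1, 5, 0, 3, 6, 2, 4]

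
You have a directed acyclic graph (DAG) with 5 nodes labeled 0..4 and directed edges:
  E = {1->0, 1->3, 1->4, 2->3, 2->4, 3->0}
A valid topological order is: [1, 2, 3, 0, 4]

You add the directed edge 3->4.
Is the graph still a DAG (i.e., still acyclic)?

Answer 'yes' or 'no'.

Given toposort: [1, 2, 3, 0, 4]
Position of 3: index 2; position of 4: index 4
New edge 3->4: forward
Forward edge: respects the existing order. Still a DAG, same toposort still valid.
Still a DAG? yes

Answer: yes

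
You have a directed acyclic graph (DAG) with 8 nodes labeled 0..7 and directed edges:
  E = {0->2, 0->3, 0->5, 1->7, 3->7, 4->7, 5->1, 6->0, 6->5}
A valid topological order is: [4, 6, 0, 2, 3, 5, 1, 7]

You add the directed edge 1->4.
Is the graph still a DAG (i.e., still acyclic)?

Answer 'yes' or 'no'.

Given toposort: [4, 6, 0, 2, 3, 5, 1, 7]
Position of 1: index 6; position of 4: index 0
New edge 1->4: backward (u after v in old order)
Backward edge: old toposort is now invalid. Check if this creates a cycle.
Does 4 already reach 1? Reachable from 4: [4, 7]. NO -> still a DAG (reorder needed).
Still a DAG? yes

Answer: yes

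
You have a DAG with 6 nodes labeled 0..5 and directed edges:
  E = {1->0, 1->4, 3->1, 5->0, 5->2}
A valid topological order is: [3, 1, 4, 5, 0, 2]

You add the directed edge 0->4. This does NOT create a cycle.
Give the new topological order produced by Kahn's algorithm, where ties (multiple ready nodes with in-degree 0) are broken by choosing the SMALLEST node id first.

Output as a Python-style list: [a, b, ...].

Answer: [3, 1, 5, 0, 2, 4]

Derivation:
Old toposort: [3, 1, 4, 5, 0, 2]
Added edge: 0->4
Position of 0 (4) > position of 4 (2). Must reorder: 0 must now come before 4.
Run Kahn's algorithm (break ties by smallest node id):
  initial in-degrees: [2, 1, 1, 0, 2, 0]
  ready (indeg=0): [3, 5]
  pop 3: indeg[1]->0 | ready=[1, 5] | order so far=[3]
  pop 1: indeg[0]->1; indeg[4]->1 | ready=[5] | order so far=[3, 1]
  pop 5: indeg[0]->0; indeg[2]->0 | ready=[0, 2] | order so far=[3, 1, 5]
  pop 0: indeg[4]->0 | ready=[2, 4] | order so far=[3, 1, 5, 0]
  pop 2: no out-edges | ready=[4] | order so far=[3, 1, 5, 0, 2]
  pop 4: no out-edges | ready=[] | order so far=[3, 1, 5, 0, 2, 4]
  Result: [3, 1, 5, 0, 2, 4]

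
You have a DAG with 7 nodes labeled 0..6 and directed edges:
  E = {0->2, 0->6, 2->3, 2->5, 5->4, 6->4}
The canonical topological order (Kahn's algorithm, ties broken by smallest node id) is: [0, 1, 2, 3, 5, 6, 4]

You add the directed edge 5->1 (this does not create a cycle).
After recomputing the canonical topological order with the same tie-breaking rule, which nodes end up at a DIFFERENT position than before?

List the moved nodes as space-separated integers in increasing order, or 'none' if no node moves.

Answer: 1 2 3 5

Derivation:
Old toposort: [0, 1, 2, 3, 5, 6, 4]
Added edge 5->1
Recompute Kahn (smallest-id tiebreak):
  initial in-degrees: [0, 1, 1, 1, 2, 1, 1]
  ready (indeg=0): [0]
  pop 0: indeg[2]->0; indeg[6]->0 | ready=[2, 6] | order so far=[0]
  pop 2: indeg[3]->0; indeg[5]->0 | ready=[3, 5, 6] | order so far=[0, 2]
  pop 3: no out-edges | ready=[5, 6] | order so far=[0, 2, 3]
  pop 5: indeg[1]->0; indeg[4]->1 | ready=[1, 6] | order so far=[0, 2, 3, 5]
  pop 1: no out-edges | ready=[6] | order so far=[0, 2, 3, 5, 1]
  pop 6: indeg[4]->0 | ready=[4] | order so far=[0, 2, 3, 5, 1, 6]
  pop 4: no out-edges | ready=[] | order so far=[0, 2, 3, 5, 1, 6, 4]
New canonical toposort: [0, 2, 3, 5, 1, 6, 4]
Compare positions:
  Node 0: index 0 -> 0 (same)
  Node 1: index 1 -> 4 (moved)
  Node 2: index 2 -> 1 (moved)
  Node 3: index 3 -> 2 (moved)
  Node 4: index 6 -> 6 (same)
  Node 5: index 4 -> 3 (moved)
  Node 6: index 5 -> 5 (same)
Nodes that changed position: 1 2 3 5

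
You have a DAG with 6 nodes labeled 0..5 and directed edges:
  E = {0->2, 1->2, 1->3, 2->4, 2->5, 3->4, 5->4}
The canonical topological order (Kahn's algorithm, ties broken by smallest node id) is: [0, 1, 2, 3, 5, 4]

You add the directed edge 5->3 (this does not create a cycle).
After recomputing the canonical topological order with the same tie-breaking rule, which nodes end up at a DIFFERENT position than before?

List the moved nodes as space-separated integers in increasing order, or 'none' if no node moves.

Old toposort: [0, 1, 2, 3, 5, 4]
Added edge 5->3
Recompute Kahn (smallest-id tiebreak):
  initial in-degrees: [0, 0, 2, 2, 3, 1]
  ready (indeg=0): [0, 1]
  pop 0: indeg[2]->1 | ready=[1] | order so far=[0]
  pop 1: indeg[2]->0; indeg[3]->1 | ready=[2] | order so far=[0, 1]
  pop 2: indeg[4]->2; indeg[5]->0 | ready=[5] | order so far=[0, 1, 2]
  pop 5: indeg[3]->0; indeg[4]->1 | ready=[3] | order so far=[0, 1, 2, 5]
  pop 3: indeg[4]->0 | ready=[4] | order so far=[0, 1, 2, 5, 3]
  pop 4: no out-edges | ready=[] | order so far=[0, 1, 2, 5, 3, 4]
New canonical toposort: [0, 1, 2, 5, 3, 4]
Compare positions:
  Node 0: index 0 -> 0 (same)
  Node 1: index 1 -> 1 (same)
  Node 2: index 2 -> 2 (same)
  Node 3: index 3 -> 4 (moved)
  Node 4: index 5 -> 5 (same)
  Node 5: index 4 -> 3 (moved)
Nodes that changed position: 3 5

Answer: 3 5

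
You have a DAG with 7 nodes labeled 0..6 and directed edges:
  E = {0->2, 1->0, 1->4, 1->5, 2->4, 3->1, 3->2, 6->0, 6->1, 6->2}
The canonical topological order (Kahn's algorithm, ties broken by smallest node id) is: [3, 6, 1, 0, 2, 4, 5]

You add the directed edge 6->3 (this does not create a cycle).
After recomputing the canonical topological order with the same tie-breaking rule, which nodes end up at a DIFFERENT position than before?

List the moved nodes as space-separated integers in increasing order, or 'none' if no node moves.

Old toposort: [3, 6, 1, 0, 2, 4, 5]
Added edge 6->3
Recompute Kahn (smallest-id tiebreak):
  initial in-degrees: [2, 2, 3, 1, 2, 1, 0]
  ready (indeg=0): [6]
  pop 6: indeg[0]->1; indeg[1]->1; indeg[2]->2; indeg[3]->0 | ready=[3] | order so far=[6]
  pop 3: indeg[1]->0; indeg[2]->1 | ready=[1] | order so far=[6, 3]
  pop 1: indeg[0]->0; indeg[4]->1; indeg[5]->0 | ready=[0, 5] | order so far=[6, 3, 1]
  pop 0: indeg[2]->0 | ready=[2, 5] | order so far=[6, 3, 1, 0]
  pop 2: indeg[4]->0 | ready=[4, 5] | order so far=[6, 3, 1, 0, 2]
  pop 4: no out-edges | ready=[5] | order so far=[6, 3, 1, 0, 2, 4]
  pop 5: no out-edges | ready=[] | order so far=[6, 3, 1, 0, 2, 4, 5]
New canonical toposort: [6, 3, 1, 0, 2, 4, 5]
Compare positions:
  Node 0: index 3 -> 3 (same)
  Node 1: index 2 -> 2 (same)
  Node 2: index 4 -> 4 (same)
  Node 3: index 0 -> 1 (moved)
  Node 4: index 5 -> 5 (same)
  Node 5: index 6 -> 6 (same)
  Node 6: index 1 -> 0 (moved)
Nodes that changed position: 3 6

Answer: 3 6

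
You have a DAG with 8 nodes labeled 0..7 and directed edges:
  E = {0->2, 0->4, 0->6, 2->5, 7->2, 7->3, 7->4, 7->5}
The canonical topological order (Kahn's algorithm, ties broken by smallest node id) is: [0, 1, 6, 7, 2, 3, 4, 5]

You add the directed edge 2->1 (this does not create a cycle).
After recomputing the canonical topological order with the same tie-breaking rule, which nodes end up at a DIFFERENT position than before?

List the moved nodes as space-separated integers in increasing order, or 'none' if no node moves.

Old toposort: [0, 1, 6, 7, 2, 3, 4, 5]
Added edge 2->1
Recompute Kahn (smallest-id tiebreak):
  initial in-degrees: [0, 1, 2, 1, 2, 2, 1, 0]
  ready (indeg=0): [0, 7]
  pop 0: indeg[2]->1; indeg[4]->1; indeg[6]->0 | ready=[6, 7] | order so far=[0]
  pop 6: no out-edges | ready=[7] | order so far=[0, 6]
  pop 7: indeg[2]->0; indeg[3]->0; indeg[4]->0; indeg[5]->1 | ready=[2, 3, 4] | order so far=[0, 6, 7]
  pop 2: indeg[1]->0; indeg[5]->0 | ready=[1, 3, 4, 5] | order so far=[0, 6, 7, 2]
  pop 1: no out-edges | ready=[3, 4, 5] | order so far=[0, 6, 7, 2, 1]
  pop 3: no out-edges | ready=[4, 5] | order so far=[0, 6, 7, 2, 1, 3]
  pop 4: no out-edges | ready=[5] | order so far=[0, 6, 7, 2, 1, 3, 4]
  pop 5: no out-edges | ready=[] | order so far=[0, 6, 7, 2, 1, 3, 4, 5]
New canonical toposort: [0, 6, 7, 2, 1, 3, 4, 5]
Compare positions:
  Node 0: index 0 -> 0 (same)
  Node 1: index 1 -> 4 (moved)
  Node 2: index 4 -> 3 (moved)
  Node 3: index 5 -> 5 (same)
  Node 4: index 6 -> 6 (same)
  Node 5: index 7 -> 7 (same)
  Node 6: index 2 -> 1 (moved)
  Node 7: index 3 -> 2 (moved)
Nodes that changed position: 1 2 6 7

Answer: 1 2 6 7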